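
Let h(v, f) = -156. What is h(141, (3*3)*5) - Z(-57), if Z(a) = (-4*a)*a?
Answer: 12840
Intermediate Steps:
Z(a) = -4*a²
h(141, (3*3)*5) - Z(-57) = -156 - (-4)*(-57)² = -156 - (-4)*3249 = -156 - 1*(-12996) = -156 + 12996 = 12840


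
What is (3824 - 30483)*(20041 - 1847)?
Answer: -485033846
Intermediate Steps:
(3824 - 30483)*(20041 - 1847) = -26659*18194 = -485033846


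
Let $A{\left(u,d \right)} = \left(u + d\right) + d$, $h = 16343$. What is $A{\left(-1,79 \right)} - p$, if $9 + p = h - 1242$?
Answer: $-14935$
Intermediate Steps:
$A{\left(u,d \right)} = u + 2 d$ ($A{\left(u,d \right)} = \left(d + u\right) + d = u + 2 d$)
$p = 15092$ ($p = -9 + \left(16343 - 1242\right) = -9 + 15101 = 15092$)
$A{\left(-1,79 \right)} - p = \left(-1 + 2 \cdot 79\right) - 15092 = \left(-1 + 158\right) - 15092 = 157 - 15092 = -14935$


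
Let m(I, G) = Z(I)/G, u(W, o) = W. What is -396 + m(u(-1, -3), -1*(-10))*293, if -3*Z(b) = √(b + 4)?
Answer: -396 - 293*√3/30 ≈ -412.92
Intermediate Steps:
Z(b) = -√(4 + b)/3 (Z(b) = -√(b + 4)/3 = -√(4 + b)/3)
m(I, G) = -√(4 + I)/(3*G) (m(I, G) = (-√(4 + I)/3)/G = -√(4 + I)/(3*G))
-396 + m(u(-1, -3), -1*(-10))*293 = -396 - √(4 - 1)/(3*((-1*(-10))))*293 = -396 - ⅓*√3/10*293 = -396 - ⅓*⅒*√3*293 = -396 - √3/30*293 = -396 - 293*√3/30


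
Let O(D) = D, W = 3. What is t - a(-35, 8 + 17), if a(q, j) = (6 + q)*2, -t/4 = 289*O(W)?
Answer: -3410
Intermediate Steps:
t = -3468 (t = -1156*3 = -4*867 = -3468)
a(q, j) = 12 + 2*q
t - a(-35, 8 + 17) = -3468 - (12 + 2*(-35)) = -3468 - (12 - 70) = -3468 - 1*(-58) = -3468 + 58 = -3410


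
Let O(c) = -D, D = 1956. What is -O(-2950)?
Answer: 1956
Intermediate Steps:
O(c) = -1956 (O(c) = -1*1956 = -1956)
-O(-2950) = -1*(-1956) = 1956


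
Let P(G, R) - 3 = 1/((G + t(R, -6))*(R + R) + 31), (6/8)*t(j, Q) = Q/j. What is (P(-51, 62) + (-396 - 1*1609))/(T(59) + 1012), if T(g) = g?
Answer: -12630619/6756939 ≈ -1.8693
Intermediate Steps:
t(j, Q) = 4*Q/(3*j) (t(j, Q) = 4*(Q/j)/3 = 4*Q/(3*j))
P(G, R) = 3 + 1/(31 + 2*R*(G - 8/R)) (P(G, R) = 3 + 1/((G + (4/3)*(-6)/R)*(R + R) + 31) = 3 + 1/((G - 8/R)*(2*R) + 31) = 3 + 1/(2*R*(G - 8/R) + 31) = 3 + 1/(31 + 2*R*(G - 8/R)))
(P(-51, 62) + (-396 - 1*1609))/(T(59) + 1012) = (2*(23 + 3*(-51)*62)/(15 + 2*(-51)*62) + (-396 - 1*1609))/(59 + 1012) = (2*(23 - 9486)/(15 - 6324) + (-396 - 1609))/1071 = (2*(-9463)/(-6309) - 2005)*(1/1071) = (2*(-1/6309)*(-9463) - 2005)*(1/1071) = (18926/6309 - 2005)*(1/1071) = -12630619/6309*1/1071 = -12630619/6756939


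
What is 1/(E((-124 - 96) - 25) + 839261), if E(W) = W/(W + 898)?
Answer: 653/548037188 ≈ 1.1915e-6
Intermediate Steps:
E(W) = W/(898 + W)
1/(E((-124 - 96) - 25) + 839261) = 1/(((-124 - 96) - 25)/(898 + ((-124 - 96) - 25)) + 839261) = 1/((-220 - 25)/(898 + (-220 - 25)) + 839261) = 1/(-245/(898 - 245) + 839261) = 1/(-245/653 + 839261) = 1/(548037188/653) = 653/548037188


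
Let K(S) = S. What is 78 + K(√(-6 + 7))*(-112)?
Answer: -34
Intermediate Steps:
78 + K(√(-6 + 7))*(-112) = 78 + √(-6 + 7)*(-112) = 78 + √1*(-112) = 78 + 1*(-112) = 78 - 112 = -34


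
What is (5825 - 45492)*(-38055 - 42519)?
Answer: 3196128858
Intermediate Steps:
(5825 - 45492)*(-38055 - 42519) = -39667*(-80574) = 3196128858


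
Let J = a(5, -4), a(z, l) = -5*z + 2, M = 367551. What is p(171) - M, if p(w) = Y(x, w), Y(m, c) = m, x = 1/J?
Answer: -8453674/23 ≈ -3.6755e+5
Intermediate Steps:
a(z, l) = 2 - 5*z
J = -23 (J = 2 - 5*5 = 2 - 25 = -23)
x = -1/23 (x = 1/(-23) = -1/23 ≈ -0.043478)
p(w) = -1/23
p(171) - M = -1/23 - 1*367551 = -1/23 - 367551 = -8453674/23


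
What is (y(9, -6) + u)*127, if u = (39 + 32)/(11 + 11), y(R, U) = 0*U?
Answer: 9017/22 ≈ 409.86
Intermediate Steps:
y(R, U) = 0
u = 71/22 ≈ 3.2273
(y(9, -6) + u)*127 = (0 + 71/22)*127 = (71/22)*127 = 9017/22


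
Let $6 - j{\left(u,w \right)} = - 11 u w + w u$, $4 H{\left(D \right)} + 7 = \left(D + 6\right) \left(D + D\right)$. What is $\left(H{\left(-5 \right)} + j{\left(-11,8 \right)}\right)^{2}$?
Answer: $\frac{12341169}{16} \approx 7.7132 \cdot 10^{5}$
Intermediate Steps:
$H{\left(D \right)} = - \frac{7}{4} + \frac{D \left(6 + D\right)}{2}$ ($H{\left(D \right)} = - \frac{7}{4} + \frac{\left(D + 6\right) \left(D + D\right)}{4} = - \frac{7}{4} + \frac{\left(6 + D\right) 2 D}{4} = - \frac{7}{4} + \frac{2 D \left(6 + D\right)}{4} = - \frac{7}{4} + \frac{D \left(6 + D\right)}{2}$)
$j{\left(u,w \right)} = 6 + 10 u w$ ($j{\left(u,w \right)} = 6 - \left(- 11 u w + w u\right) = 6 - \left(- 11 u w + u w\right) = 6 - - 10 u w = 6 + 10 u w$)
$\left(H{\left(-5 \right)} + j{\left(-11,8 \right)}\right)^{2} = \left(\left(- \frac{7}{4} + \frac{\left(-5\right)^{2}}{2} + 3 \left(-5\right)\right) + \left(6 + 10 \left(-11\right) 8\right)\right)^{2} = \left(\left(- \frac{7}{4} + \frac{1}{2} \cdot 25 - 15\right) + \left(6 - 880\right)\right)^{2} = \left(\left(- \frac{7}{4} + \frac{25}{2} - 15\right) - 874\right)^{2} = \left(- \frac{17}{4} - 874\right)^{2} = \left(- \frac{3513}{4}\right)^{2} = \frac{12341169}{16}$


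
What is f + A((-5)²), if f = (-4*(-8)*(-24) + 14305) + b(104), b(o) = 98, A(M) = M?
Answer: 13660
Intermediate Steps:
f = 13635 (f = (-4*(-8)*(-24) + 14305) + 98 = (32*(-24) + 14305) + 98 = (-768 + 14305) + 98 = 13537 + 98 = 13635)
f + A((-5)²) = 13635 + (-5)² = 13635 + 25 = 13660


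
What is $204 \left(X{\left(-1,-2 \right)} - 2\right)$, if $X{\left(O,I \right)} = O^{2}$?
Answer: $-204$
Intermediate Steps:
$204 \left(X{\left(-1,-2 \right)} - 2\right) = 204 \left(\left(-1\right)^{2} - 2\right) = 204 \left(1 - 2\right) = 204 \left(-1\right) = -204$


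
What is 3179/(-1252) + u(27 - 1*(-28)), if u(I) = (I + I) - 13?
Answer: 118265/1252 ≈ 94.461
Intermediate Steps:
u(I) = -13 + 2*I (u(I) = 2*I - 13 = -13 + 2*I)
3179/(-1252) + u(27 - 1*(-28)) = 3179/(-1252) + (-13 + 2*(27 - 1*(-28))) = 3179*(-1/1252) + (-13 + 2*(27 + 28)) = -3179/1252 + (-13 + 2*55) = -3179/1252 + (-13 + 110) = -3179/1252 + 97 = 118265/1252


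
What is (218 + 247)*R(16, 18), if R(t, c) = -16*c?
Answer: -133920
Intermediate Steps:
(218 + 247)*R(16, 18) = (218 + 247)*(-16*18) = 465*(-288) = -133920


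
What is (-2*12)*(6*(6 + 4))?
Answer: -1440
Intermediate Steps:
(-2*12)*(6*(6 + 4)) = -144*10 = -24*60 = -1440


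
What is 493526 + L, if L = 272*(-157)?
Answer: 450822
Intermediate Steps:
L = -42704
493526 + L = 493526 - 42704 = 450822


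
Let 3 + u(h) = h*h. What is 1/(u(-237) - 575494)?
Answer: -1/519328 ≈ -1.9256e-6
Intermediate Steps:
u(h) = -3 + h² (u(h) = -3 + h*h = -3 + h²)
1/(u(-237) - 575494) = 1/((-3 + (-237)²) - 575494) = 1/((-3 + 56169) - 575494) = 1/(56166 - 575494) = 1/(-519328) = -1/519328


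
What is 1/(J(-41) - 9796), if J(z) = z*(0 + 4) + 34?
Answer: -1/9926 ≈ -0.00010075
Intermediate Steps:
J(z) = 34 + 4*z (J(z) = z*4 + 34 = 4*z + 34 = 34 + 4*z)
1/(J(-41) - 9796) = 1/((34 + 4*(-41)) - 9796) = 1/((34 - 164) - 9796) = 1/(-130 - 9796) = 1/(-9926) = -1/9926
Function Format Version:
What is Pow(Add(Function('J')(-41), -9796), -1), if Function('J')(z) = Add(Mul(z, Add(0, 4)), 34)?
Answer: Rational(-1, 9926) ≈ -0.00010075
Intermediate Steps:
Function('J')(z) = Add(34, Mul(4, z)) (Function('J')(z) = Add(Mul(z, 4), 34) = Add(Mul(4, z), 34) = Add(34, Mul(4, z)))
Pow(Add(Function('J')(-41), -9796), -1) = Pow(Add(Add(34, Mul(4, -41)), -9796), -1) = Pow(Add(Add(34, -164), -9796), -1) = Pow(Add(-130, -9796), -1) = Pow(-9926, -1) = Rational(-1, 9926)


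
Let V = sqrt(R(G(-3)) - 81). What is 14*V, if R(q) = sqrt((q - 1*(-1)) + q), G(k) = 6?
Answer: 14*sqrt(-81 + sqrt(13)) ≈ 123.16*I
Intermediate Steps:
R(q) = sqrt(1 + 2*q) (R(q) = sqrt((q + 1) + q) = sqrt((1 + q) + q) = sqrt(1 + 2*q))
V = sqrt(-81 + sqrt(13)) (V = sqrt(sqrt(1 + 2*6) - 81) = sqrt(sqrt(1 + 12) - 81) = sqrt(sqrt(13) - 81) = sqrt(-81 + sqrt(13)) ≈ 8.7974*I)
14*V = 14*sqrt(-81 + sqrt(13))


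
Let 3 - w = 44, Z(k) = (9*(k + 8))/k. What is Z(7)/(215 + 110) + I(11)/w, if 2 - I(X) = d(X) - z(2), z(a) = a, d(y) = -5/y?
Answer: -10118/205205 ≈ -0.049307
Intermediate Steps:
Z(k) = (72 + 9*k)/k (Z(k) = (9*(8 + k))/k = (72 + 9*k)/k)
w = -41 (w = 3 - 1*44 = 3 - 44 = -41)
I(X) = 4 + 5/X (I(X) = 2 - (-5/X - 1*2) = 2 - (-5/X - 2) = 2 - (-2 - 5/X) = 2 + (2 + 5/X) = 4 + 5/X)
Z(7)/(215 + 110) + I(11)/w = (9 + 72/7)/(215 + 110) + (4 + 5/11)/(-41) = (9 + 72*(1/7))/325 + (4 + 5*(1/11))*(-1/41) = (9 + 72/7)*(1/325) + (4 + 5/11)*(-1/41) = (135/7)*(1/325) + (49/11)*(-1/41) = 27/455 - 49/451 = -10118/205205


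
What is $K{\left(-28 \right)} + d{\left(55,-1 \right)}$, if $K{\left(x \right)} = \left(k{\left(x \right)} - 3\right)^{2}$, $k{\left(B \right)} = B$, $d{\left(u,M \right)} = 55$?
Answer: $1016$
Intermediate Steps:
$K{\left(x \right)} = \left(-3 + x\right)^{2}$ ($K{\left(x \right)} = \left(x - 3\right)^{2} = \left(-3 + x\right)^{2}$)
$K{\left(-28 \right)} + d{\left(55,-1 \right)} = \left(-3 - 28\right)^{2} + 55 = \left(-31\right)^{2} + 55 = 961 + 55 = 1016$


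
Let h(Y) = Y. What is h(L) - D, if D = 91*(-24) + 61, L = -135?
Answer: 1988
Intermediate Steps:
D = -2123 (D = -2184 + 61 = -2123)
h(L) - D = -135 - 1*(-2123) = -135 + 2123 = 1988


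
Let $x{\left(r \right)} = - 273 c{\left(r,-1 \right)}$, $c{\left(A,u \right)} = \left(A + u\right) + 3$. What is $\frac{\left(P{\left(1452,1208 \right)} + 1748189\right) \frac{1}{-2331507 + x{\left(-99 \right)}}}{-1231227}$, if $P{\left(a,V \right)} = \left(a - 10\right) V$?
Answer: $\frac{1163375}{946003415634} \approx 1.2298 \cdot 10^{-6}$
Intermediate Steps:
$c{\left(A,u \right)} = 3 + A + u$
$P{\left(a,V \right)} = V \left(-10 + a\right)$ ($P{\left(a,V \right)} = \left(-10 + a\right) V = V \left(-10 + a\right)$)
$x{\left(r \right)} = -546 - 273 r$ ($x{\left(r \right)} = - 273 \left(3 + r - 1\right) = - 273 \left(2 + r\right) = -546 - 273 r$)
$\frac{\left(P{\left(1452,1208 \right)} + 1748189\right) \frac{1}{-2331507 + x{\left(-99 \right)}}}{-1231227} = \frac{\left(1208 \left(-10 + 1452\right) + 1748189\right) \frac{1}{-2331507 - -26481}}{-1231227} = \frac{1208 \cdot 1442 + 1748189}{-2331507 + \left(-546 + 27027\right)} \left(- \frac{1}{1231227}\right) = \frac{1741936 + 1748189}{-2331507 + 26481} \left(- \frac{1}{1231227}\right) = \frac{3490125}{-2305026} \left(- \frac{1}{1231227}\right) = 3490125 \left(- \frac{1}{2305026}\right) \left(- \frac{1}{1231227}\right) = \left(- \frac{1163375}{768342}\right) \left(- \frac{1}{1231227}\right) = \frac{1163375}{946003415634}$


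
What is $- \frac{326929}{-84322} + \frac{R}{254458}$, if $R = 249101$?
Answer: $\frac{26048598501}{5364101869} \approx 4.8561$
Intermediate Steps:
$- \frac{326929}{-84322} + \frac{R}{254458} = - \frac{326929}{-84322} + \frac{249101}{254458} = \left(-326929\right) \left(- \frac{1}{84322}\right) + 249101 \cdot \frac{1}{254458} = \frac{326929}{84322} + \frac{249101}{254458} = \frac{26048598501}{5364101869}$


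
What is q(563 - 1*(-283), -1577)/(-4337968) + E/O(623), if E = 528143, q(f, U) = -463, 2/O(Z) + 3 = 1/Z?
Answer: -305693854647081/386079152 ≈ -7.9179e+5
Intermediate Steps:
O(Z) = 2/(-3 + 1/Z)
q(563 - 1*(-283), -1577)/(-4337968) + E/O(623) = -463/(-4337968) + 528143/((-2*623/(-1 + 3*623))) = -463*(-1/4337968) + 528143/((-2*623/(-1 + 1869))) = 463/4337968 + 528143/((-2*623/1868)) = 463/4337968 + 528143/((-2*623*1/1868)) = 463/4337968 + 528143/(-623/934) = 463/4337968 + 528143*(-934/623) = 463/4337968 - 70469366/89 = -305693854647081/386079152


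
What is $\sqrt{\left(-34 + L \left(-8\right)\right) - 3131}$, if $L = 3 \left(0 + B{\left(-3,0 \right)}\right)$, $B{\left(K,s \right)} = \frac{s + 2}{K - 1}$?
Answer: $i \sqrt{3153} \approx 56.152 i$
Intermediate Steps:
$B{\left(K,s \right)} = \frac{2 + s}{-1 + K}$
$L = - \frac{3}{2}$ ($L = 3 \left(0 + \frac{2 + 0}{-1 - 3}\right) = 3 \left(0 + \frac{1}{-4} \cdot 2\right) = 3 \left(0 - \frac{1}{2}\right) = 3 \left(- \frac{1}{2}\right) = - \frac{3}{2} \approx -1.5$)
$\sqrt{\left(-34 + L \left(-8\right)\right) - 3131} = \sqrt{\left(-34 - -12\right) - 3131} = \sqrt{\left(-34 + 12\right) - 3131} = \sqrt{-22 - 3131} = \sqrt{-3153} = i \sqrt{3153}$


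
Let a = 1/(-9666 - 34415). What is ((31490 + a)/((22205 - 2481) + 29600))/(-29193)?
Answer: -462703563/21157638855364 ≈ -2.1869e-5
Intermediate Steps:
a = -1/44081 (a = 1/(-44081) = -1/44081 ≈ -2.2686e-5)
((31490 + a)/((22205 - 2481) + 29600))/(-29193) = ((31490 - 1/44081)/((22205 - 2481) + 29600))/(-29193) = (1388110689/(44081*(19724 + 29600)))*(-1/29193) = ((1388110689/44081)/49324)*(-1/29193) = ((1388110689/44081)*(1/49324))*(-1/29193) = (1388110689/2174251244)*(-1/29193) = -462703563/21157638855364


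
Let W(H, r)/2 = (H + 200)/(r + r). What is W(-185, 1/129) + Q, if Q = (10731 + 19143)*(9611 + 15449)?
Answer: 748644375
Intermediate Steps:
W(H, r) = (200 + H)/r (W(H, r) = 2*((H + 200)/(r + r)) = 2*((200 + H)/((2*r))) = 2*((200 + H)*(1/(2*r))) = 2*((200 + H)/(2*r)) = (200 + H)/r)
Q = 748642440 (Q = 29874*25060 = 748642440)
W(-185, 1/129) + Q = (200 - 185)/(1/129) + 748642440 = 15/(1/129) + 748642440 = 129*15 + 748642440 = 1935 + 748642440 = 748644375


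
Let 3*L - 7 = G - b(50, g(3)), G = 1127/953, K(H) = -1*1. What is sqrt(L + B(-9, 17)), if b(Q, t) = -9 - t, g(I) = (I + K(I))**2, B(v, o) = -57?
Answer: 6*I*sqrt(1259866)/953 ≈ 7.0668*I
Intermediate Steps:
K(H) = -1
g(I) = (-1 + I)**2 (g(I) = (I - 1)**2 = (-1 + I)**2)
G = 1127/953 (G = 1127*(1/953) = 1127/953 ≈ 1.1826)
L = 6729/953 (L = 7/3 + (1127/953 - (-9 - (-1 + 3)**2))/3 = 7/3 + (1127/953 - (-9 - 1*2**2))/3 = 7/3 + (1127/953 - (-9 - 1*4))/3 = 7/3 + (1127/953 - (-9 - 4))/3 = 7/3 + (1127/953 - 1*(-13))/3 = 7/3 + (1127/953 + 13)/3 = 7/3 + (1/3)*(13516/953) = 7/3 + 13516/2859 = 6729/953 ≈ 7.0609)
sqrt(L + B(-9, 17)) = sqrt(6729/953 - 57) = sqrt(-47592/953) = 6*I*sqrt(1259866)/953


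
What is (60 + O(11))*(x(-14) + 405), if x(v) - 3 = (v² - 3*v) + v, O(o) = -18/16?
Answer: 37209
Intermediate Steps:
O(o) = -9/8 (O(o) = -18*1/16 = -9/8)
x(v) = 3 + v² - 2*v (x(v) = 3 + ((v² - 3*v) + v) = 3 + (v² - 2*v) = 3 + v² - 2*v)
(60 + O(11))*(x(-14) + 405) = (60 - 9/8)*((3 + (-14)² - 2*(-14)) + 405) = 471*((3 + 196 + 28) + 405)/8 = 471*(227 + 405)/8 = (471/8)*632 = 37209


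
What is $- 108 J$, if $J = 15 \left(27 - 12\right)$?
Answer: $-24300$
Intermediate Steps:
$J = 225$ ($J = 15 \cdot 15 = 225$)
$- 108 J = \left(-108\right) 225 = -24300$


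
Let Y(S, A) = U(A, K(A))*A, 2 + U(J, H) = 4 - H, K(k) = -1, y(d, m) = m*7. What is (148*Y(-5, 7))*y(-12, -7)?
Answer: -152292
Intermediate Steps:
y(d, m) = 7*m
U(J, H) = 2 - H (U(J, H) = -2 + (4 - H) = 2 - H)
Y(S, A) = 3*A (Y(S, A) = (2 - 1*(-1))*A = (2 + 1)*A = 3*A)
(148*Y(-5, 7))*y(-12, -7) = (148*(3*7))*(7*(-7)) = (148*21)*(-49) = 3108*(-49) = -152292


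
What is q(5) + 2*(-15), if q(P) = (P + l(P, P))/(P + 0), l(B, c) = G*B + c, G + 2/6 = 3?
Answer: -76/3 ≈ -25.333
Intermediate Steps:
G = 8/3 (G = -⅓ + 3 = 8/3 ≈ 2.6667)
l(B, c) = c + 8*B/3 (l(B, c) = 8*B/3 + c = c + 8*B/3)
q(P) = 14/3 (q(P) = (P + (P + 8*P/3))/(P + 0) = (P + 11*P/3)/P = (14*P/3)/P = 14/3)
q(5) + 2*(-15) = 14/3 + 2*(-15) = 14/3 - 30 = -76/3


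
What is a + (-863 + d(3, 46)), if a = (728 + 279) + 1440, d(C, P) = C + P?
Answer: 1633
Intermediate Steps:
a = 2447 (a = 1007 + 1440 = 2447)
a + (-863 + d(3, 46)) = 2447 + (-863 + (3 + 46)) = 2447 + (-863 + 49) = 2447 - 814 = 1633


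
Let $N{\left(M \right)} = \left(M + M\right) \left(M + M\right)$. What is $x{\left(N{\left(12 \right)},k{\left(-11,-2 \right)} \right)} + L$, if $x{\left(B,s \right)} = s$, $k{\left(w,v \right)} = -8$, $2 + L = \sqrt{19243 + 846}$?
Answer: $-10 + \sqrt{20089} \approx 131.74$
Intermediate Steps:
$N{\left(M \right)} = 4 M^{2}$ ($N{\left(M \right)} = 2 M 2 M = 4 M^{2}$)
$L = -2 + \sqrt{20089}$ ($L = -2 + \sqrt{19243 + 846} = -2 + \sqrt{20089} \approx 139.74$)
$x{\left(N{\left(12 \right)},k{\left(-11,-2 \right)} \right)} + L = -8 - \left(2 - \sqrt{20089}\right) = -10 + \sqrt{20089}$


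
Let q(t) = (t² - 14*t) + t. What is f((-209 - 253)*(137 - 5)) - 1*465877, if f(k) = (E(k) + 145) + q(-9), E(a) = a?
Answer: -526518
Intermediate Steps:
q(t) = t² - 13*t
f(k) = 343 + k (f(k) = (k + 145) - 9*(-13 - 9) = (145 + k) - 9*(-22) = (145 + k) + 198 = 343 + k)
f((-209 - 253)*(137 - 5)) - 1*465877 = (343 + (-209 - 253)*(137 - 5)) - 1*465877 = (343 - 462*132) - 465877 = (343 - 60984) - 465877 = -60641 - 465877 = -526518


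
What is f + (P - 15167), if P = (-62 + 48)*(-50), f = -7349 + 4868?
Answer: -16948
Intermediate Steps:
f = -2481
P = 700 (P = -14*(-50) = 700)
f + (P - 15167) = -2481 + (700 - 15167) = -2481 - 14467 = -16948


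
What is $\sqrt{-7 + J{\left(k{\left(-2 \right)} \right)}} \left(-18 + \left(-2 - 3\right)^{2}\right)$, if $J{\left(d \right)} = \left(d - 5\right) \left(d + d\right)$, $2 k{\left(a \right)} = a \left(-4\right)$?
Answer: $7 i \sqrt{15} \approx 27.111 i$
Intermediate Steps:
$k{\left(a \right)} = - 2 a$ ($k{\left(a \right)} = \frac{a \left(-4\right)}{2} = \frac{\left(-4\right) a}{2} = - 2 a$)
$J{\left(d \right)} = 2 d \left(-5 + d\right)$ ($J{\left(d \right)} = \left(-5 + d\right) 2 d = 2 d \left(-5 + d\right)$)
$\sqrt{-7 + J{\left(k{\left(-2 \right)} \right)}} \left(-18 + \left(-2 - 3\right)^{2}\right) = \sqrt{-7 + 2 \left(\left(-2\right) \left(-2\right)\right) \left(-5 - -4\right)} \left(-18 + \left(-2 - 3\right)^{2}\right) = \sqrt{-7 + 2 \cdot 4 \left(-5 + 4\right)} \left(-18 + \left(-5\right)^{2}\right) = \sqrt{-7 + 2 \cdot 4 \left(-1\right)} \left(-18 + 25\right) = \sqrt{-7 - 8} \cdot 7 = \sqrt{-15} \cdot 7 = i \sqrt{15} \cdot 7 = 7 i \sqrt{15}$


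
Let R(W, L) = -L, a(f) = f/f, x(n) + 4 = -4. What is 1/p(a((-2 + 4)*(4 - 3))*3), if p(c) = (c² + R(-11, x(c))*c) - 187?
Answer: -1/154 ≈ -0.0064935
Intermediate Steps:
x(n) = -8 (x(n) = -4 - 4 = -8)
a(f) = 1
p(c) = -187 + c² + 8*c (p(c) = (c² + (-1*(-8))*c) - 187 = (c² + 8*c) - 187 = -187 + c² + 8*c)
1/p(a((-2 + 4)*(4 - 3))*3) = 1/(-187 + (1*3)² + 8*(1*3)) = 1/(-187 + 3² + 8*3) = 1/(-187 + 9 + 24) = 1/(-154) = -1/154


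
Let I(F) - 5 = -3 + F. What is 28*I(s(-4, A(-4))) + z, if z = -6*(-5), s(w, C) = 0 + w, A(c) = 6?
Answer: -26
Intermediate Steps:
s(w, C) = w
z = 30
I(F) = 2 + F (I(F) = 5 + (-3 + F) = 2 + F)
28*I(s(-4, A(-4))) + z = 28*(2 - 4) + 30 = 28*(-2) + 30 = -56 + 30 = -26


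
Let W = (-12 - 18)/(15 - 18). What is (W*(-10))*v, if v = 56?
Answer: -5600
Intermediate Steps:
W = 10 (W = -30/(-3) = -30*(-⅓) = 10)
(W*(-10))*v = (10*(-10))*56 = -100*56 = -5600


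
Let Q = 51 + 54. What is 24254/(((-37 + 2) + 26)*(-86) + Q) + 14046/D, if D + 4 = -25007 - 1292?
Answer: 625606528/23120337 ≈ 27.059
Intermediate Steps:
Q = 105
D = -26303 (D = -4 + (-25007 - 1292) = -4 - 26299 = -26303)
24254/(((-37 + 2) + 26)*(-86) + Q) + 14046/D = 24254/(((-37 + 2) + 26)*(-86) + 105) + 14046/(-26303) = 24254/((-35 + 26)*(-86) + 105) + 14046*(-1/26303) = 24254/(-9*(-86) + 105) - 14046/26303 = 24254/(774 + 105) - 14046/26303 = 24254/879 - 14046/26303 = 625606528/23120337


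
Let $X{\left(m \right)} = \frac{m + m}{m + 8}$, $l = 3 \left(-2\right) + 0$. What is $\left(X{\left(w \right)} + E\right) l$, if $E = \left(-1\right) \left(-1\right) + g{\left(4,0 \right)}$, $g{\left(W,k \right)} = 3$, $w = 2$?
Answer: $- \frac{132}{5} \approx -26.4$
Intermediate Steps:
$l = -6$ ($l = -6 + 0 = -6$)
$E = 4$ ($E = \left(-1\right) \left(-1\right) + 3 = 1 + 3 = 4$)
$X{\left(m \right)} = \frac{2 m}{8 + m}$
$\left(X{\left(w \right)} + E\right) l = \left(2 \cdot 2 \frac{1}{8 + 2} + 4\right) \left(-6\right) = \left(2 \cdot 2 \cdot \frac{1}{10} + 4\right) \left(-6\right) = \left(\frac{2}{5} + 4\right) \left(-6\right) = \frac{22}{5} \left(-6\right) = - \frac{132}{5}$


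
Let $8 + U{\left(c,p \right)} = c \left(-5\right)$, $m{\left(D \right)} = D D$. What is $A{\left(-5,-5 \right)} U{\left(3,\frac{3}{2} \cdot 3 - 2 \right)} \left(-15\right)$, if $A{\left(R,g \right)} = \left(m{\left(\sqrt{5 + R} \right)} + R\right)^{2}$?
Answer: $8625$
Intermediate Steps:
$m{\left(D \right)} = D^{2}$
$A{\left(R,g \right)} = \left(5 + 2 R\right)^{2}$ ($A{\left(R,g \right)} = \left(\left(\sqrt{5 + R}\right)^{2} + R\right)^{2} = \left(\left(5 + R\right) + R\right)^{2} = \left(5 + 2 R\right)^{2}$)
$U{\left(c,p \right)} = -8 - 5 c$ ($U{\left(c,p \right)} = -8 + c \left(-5\right) = -8 - 5 c$)
$A{\left(-5,-5 \right)} U{\left(3,\frac{3}{2} \cdot 3 - 2 \right)} \left(-15\right) = \left(5 + 2 \left(-5\right)\right)^{2} \left(-8 - 15\right) \left(-15\right) = \left(5 - 10\right)^{2} \left(-8 - 15\right) \left(-15\right) = \left(-5\right)^{2} \left(-23\right) \left(-15\right) = 25 \left(-23\right) \left(-15\right) = \left(-575\right) \left(-15\right) = 8625$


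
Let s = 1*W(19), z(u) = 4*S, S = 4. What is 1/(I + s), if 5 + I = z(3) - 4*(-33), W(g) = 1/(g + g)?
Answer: 38/5435 ≈ 0.0069917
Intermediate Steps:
W(g) = 1/(2*g)
z(u) = 16 (z(u) = 4*4 = 16)
I = 143 (I = -5 + (16 - 4*(-33)) = -5 + (16 + 132) = -5 + 148 = 143)
s = 1/38 (s = 1*((½)/19) = 1*((½)*(1/19)) = 1*(1/38) = 1/38 ≈ 0.026316)
1/(I + s) = 1/(143 + 1/38) = 1/(5435/38) = 38/5435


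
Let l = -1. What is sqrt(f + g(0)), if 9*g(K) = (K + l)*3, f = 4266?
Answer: sqrt(38391)/3 ≈ 65.312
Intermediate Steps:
g(K) = -1/3 + K/3 (g(K) = ((K - 1)*3)/9 = ((-1 + K)*3)/9 = (-3 + 3*K)/9 = -1/3 + K/3)
sqrt(f + g(0)) = sqrt(4266 + (-1/3 + (1/3)*0)) = sqrt(4266 + (-1/3 + 0)) = sqrt(4266 - 1/3) = sqrt(12797/3) = sqrt(38391)/3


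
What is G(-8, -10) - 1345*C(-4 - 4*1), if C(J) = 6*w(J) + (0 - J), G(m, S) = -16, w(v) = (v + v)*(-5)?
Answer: -656376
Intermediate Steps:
w(v) = -10*v (w(v) = (2*v)*(-5) = -10*v)
C(J) = -61*J (C(J) = 6*(-10*J) + (0 - J) = -60*J - J = -61*J)
G(-8, -10) - 1345*C(-4 - 4*1) = -16 - (-82045)*(-4 - 4*1) = -16 - (-82045)*(-4 - 4) = -16 - (-82045)*(-8) = -16 - 1345*488 = -16 - 656360 = -656376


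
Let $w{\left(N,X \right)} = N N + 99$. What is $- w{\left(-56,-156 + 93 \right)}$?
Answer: $-3235$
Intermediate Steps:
$w{\left(N,X \right)} = 99 + N^{2}$ ($w{\left(N,X \right)} = N^{2} + 99 = 99 + N^{2}$)
$- w{\left(-56,-156 + 93 \right)} = - (99 + \left(-56\right)^{2}) = - (99 + 3136) = \left(-1\right) 3235 = -3235$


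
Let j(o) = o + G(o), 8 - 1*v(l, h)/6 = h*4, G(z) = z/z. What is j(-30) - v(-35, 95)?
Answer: 2203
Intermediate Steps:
G(z) = 1
v(l, h) = 48 - 24*h (v(l, h) = 48 - 6*h*4 = 48 - 24*h)
j(o) = 1 + o (j(o) = o + 1 = 1 + o)
j(-30) - v(-35, 95) = (1 - 30) - (48 - 24*95) = -29 - (48 - 2280) = -29 - 1*(-2232) = -29 + 2232 = 2203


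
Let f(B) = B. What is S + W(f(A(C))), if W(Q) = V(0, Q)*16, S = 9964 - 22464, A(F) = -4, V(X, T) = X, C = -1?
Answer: -12500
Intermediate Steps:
S = -12500
W(Q) = 0 (W(Q) = 0*16 = 0)
S + W(f(A(C))) = -12500 + 0 = -12500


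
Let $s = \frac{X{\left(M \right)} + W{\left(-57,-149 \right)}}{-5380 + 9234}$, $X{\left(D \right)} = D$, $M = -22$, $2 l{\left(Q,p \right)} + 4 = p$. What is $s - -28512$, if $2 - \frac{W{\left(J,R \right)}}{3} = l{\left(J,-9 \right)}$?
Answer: $\frac{219770503}{7708} \approx 28512.0$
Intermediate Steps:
$l{\left(Q,p \right)} = -2 + \frac{p}{2}$
$W{\left(J,R \right)} = \frac{51}{2}$ ($W{\left(J,R \right)} = 6 - 3 \left(-2 + \frac{1}{2} \left(-9\right)\right) = 6 - 3 \left(-2 - \frac{9}{2}\right) = 6 - - \frac{39}{2} = 6 + \frac{39}{2} = \frac{51}{2}$)
$s = \frac{7}{7708}$ ($s = \frac{-22 + \frac{51}{2}}{-5380 + 9234} = \frac{7}{2 \cdot 3854} = \frac{7}{2} \cdot \frac{1}{3854} = \frac{7}{7708} \approx 0.00090815$)
$s - -28512 = \frac{7}{7708} - -28512 = \frac{7}{7708} + 28512 = \frac{219770503}{7708}$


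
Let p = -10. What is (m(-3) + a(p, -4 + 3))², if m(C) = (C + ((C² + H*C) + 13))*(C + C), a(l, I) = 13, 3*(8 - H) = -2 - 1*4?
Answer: 6241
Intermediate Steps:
H = 10 (H = 8 - (-2 - 1*4)/3 = 8 - (-2 - 4)/3 = 8 - ⅓*(-6) = 8 + 2 = 10)
m(C) = 2*C*(13 + C² + 11*C) (m(C) = (C + ((C² + 10*C) + 13))*(C + C) = (C + (13 + C² + 10*C))*(2*C) = (13 + C² + 11*C)*(2*C) = 2*C*(13 + C² + 11*C))
(m(-3) + a(p, -4 + 3))² = (2*(-3)*(13 + (-3)² + 11*(-3)) + 13)² = (2*(-3)*(13 + 9 - 33) + 13)² = (2*(-3)*(-11) + 13)² = (66 + 13)² = 79² = 6241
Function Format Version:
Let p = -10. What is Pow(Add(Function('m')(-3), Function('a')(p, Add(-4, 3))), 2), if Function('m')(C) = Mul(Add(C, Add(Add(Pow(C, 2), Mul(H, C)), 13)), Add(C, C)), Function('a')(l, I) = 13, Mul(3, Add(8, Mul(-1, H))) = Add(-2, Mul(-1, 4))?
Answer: 6241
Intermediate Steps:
H = 10 (H = Add(8, Mul(Rational(-1, 3), Add(-2, Mul(-1, 4)))) = Add(8, Mul(Rational(-1, 3), Add(-2, -4))) = Add(8, Mul(Rational(-1, 3), -6)) = Add(8, 2) = 10)
Function('m')(C) = Mul(2, C, Add(13, Pow(C, 2), Mul(11, C))) (Function('m')(C) = Mul(Add(C, Add(Add(Pow(C, 2), Mul(10, C)), 13)), Add(C, C)) = Mul(Add(C, Add(13, Pow(C, 2), Mul(10, C))), Mul(2, C)) = Mul(Add(13, Pow(C, 2), Mul(11, C)), Mul(2, C)) = Mul(2, C, Add(13, Pow(C, 2), Mul(11, C))))
Pow(Add(Function('m')(-3), Function('a')(p, Add(-4, 3))), 2) = Pow(Add(Mul(2, -3, Add(13, Pow(-3, 2), Mul(11, -3))), 13), 2) = Pow(Add(Mul(2, -3, Add(13, 9, -33)), 13), 2) = Pow(Add(Mul(2, -3, -11), 13), 2) = Pow(Add(66, 13), 2) = Pow(79, 2) = 6241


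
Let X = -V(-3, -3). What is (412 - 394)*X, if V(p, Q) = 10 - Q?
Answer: -234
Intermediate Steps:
X = -13 (X = -(10 - 1*(-3)) = -(10 + 3) = -1*13 = -13)
(412 - 394)*X = (412 - 394)*(-13) = 18*(-13) = -234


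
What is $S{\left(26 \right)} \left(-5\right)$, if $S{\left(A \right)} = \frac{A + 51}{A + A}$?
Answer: $- \frac{385}{52} \approx -7.4038$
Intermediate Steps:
$S{\left(A \right)} = \frac{51 + A}{2 A}$
$S{\left(26 \right)} \left(-5\right) = \frac{51 + 26}{2 \cdot 26} \left(-5\right) = \frac{1}{2} \cdot \frac{1}{26} \cdot 77 \left(-5\right) = \frac{77}{52} \left(-5\right) = - \frac{385}{52}$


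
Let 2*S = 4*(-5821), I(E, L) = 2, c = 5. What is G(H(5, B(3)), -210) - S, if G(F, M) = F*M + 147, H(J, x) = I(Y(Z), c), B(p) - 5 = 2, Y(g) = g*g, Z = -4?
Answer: 11369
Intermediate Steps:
Y(g) = g²
B(p) = 7 (B(p) = 5 + 2 = 7)
H(J, x) = 2
G(F, M) = 147 + F*M
S = -11642 (S = (4*(-5821))/2 = (½)*(-23284) = -11642)
G(H(5, B(3)), -210) - S = (147 + 2*(-210)) - 1*(-11642) = (147 - 420) + 11642 = -273 + 11642 = 11369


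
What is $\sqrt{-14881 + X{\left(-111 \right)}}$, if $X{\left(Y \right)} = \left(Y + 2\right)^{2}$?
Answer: $10 i \sqrt{30} \approx 54.772 i$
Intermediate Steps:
$X{\left(Y \right)} = \left(2 + Y\right)^{2}$
$\sqrt{-14881 + X{\left(-111 \right)}} = \sqrt{-14881 + \left(2 - 111\right)^{2}} = \sqrt{-14881 + \left(-109\right)^{2}} = \sqrt{-14881 + 11881} = \sqrt{-3000} = 10 i \sqrt{30}$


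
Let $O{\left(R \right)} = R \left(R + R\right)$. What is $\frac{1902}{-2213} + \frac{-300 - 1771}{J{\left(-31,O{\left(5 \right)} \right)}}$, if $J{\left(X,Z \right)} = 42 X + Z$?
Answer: $\frac{2201819}{2770676} \approx 0.79469$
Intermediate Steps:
$O{\left(R \right)} = 2 R^{2}$ ($O{\left(R \right)} = R 2 R = 2 R^{2}$)
$J{\left(X,Z \right)} = Z + 42 X$
$\frac{1902}{-2213} + \frac{-300 - 1771}{J{\left(-31,O{\left(5 \right)} \right)}} = \frac{1902}{-2213} + \frac{-300 - 1771}{2 \cdot 5^{2} + 42 \left(-31\right)} = 1902 \left(- \frac{1}{2213}\right) - \frac{2071}{2 \cdot 25 - 1302} = - \frac{1902}{2213} - \frac{2071}{50 - 1302} = - \frac{1902}{2213} - \frac{2071}{-1252} = - \frac{1902}{2213} - - \frac{2071}{1252} = - \frac{1902}{2213} + \frac{2071}{1252} = \frac{2201819}{2770676}$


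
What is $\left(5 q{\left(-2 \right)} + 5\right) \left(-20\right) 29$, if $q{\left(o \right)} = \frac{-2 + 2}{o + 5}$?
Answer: $-2900$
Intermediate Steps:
$q{\left(o \right)} = 0$ ($q{\left(o \right)} = \frac{0}{5 + o} = 0$)
$\left(5 q{\left(-2 \right)} + 5\right) \left(-20\right) 29 = \left(5 \cdot 0 + 5\right) \left(-20\right) 29 = \left(0 + 5\right) \left(-20\right) 29 = 5 \left(-20\right) 29 = \left(-100\right) 29 = -2900$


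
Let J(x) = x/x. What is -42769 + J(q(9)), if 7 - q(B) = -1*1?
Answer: -42768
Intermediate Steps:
q(B) = 8 (q(B) = 7 - (-1) = 7 - 1*(-1) = 7 + 1 = 8)
J(x) = 1
-42769 + J(q(9)) = -42769 + 1 = -42768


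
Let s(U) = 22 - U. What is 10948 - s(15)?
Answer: 10941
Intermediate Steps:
10948 - s(15) = 10948 - (22 - 1*15) = 10948 - (22 - 15) = 10948 - 1*7 = 10948 - 7 = 10941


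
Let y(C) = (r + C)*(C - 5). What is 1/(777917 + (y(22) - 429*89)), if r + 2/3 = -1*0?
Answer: 3/2220296 ≈ 1.3512e-6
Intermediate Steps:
r = -2/3 (r = -2/3 - 1*0 = -2/3 + 0 = -2/3 ≈ -0.66667)
y(C) = (-5 + C)*(-2/3 + C) (y(C) = (-2/3 + C)*(C - 5) = (-2/3 + C)*(-5 + C) = (-5 + C)*(-2/3 + C))
1/(777917 + (y(22) - 429*89)) = 1/(777917 + ((10/3 + 22**2 - 17/3*22) - 429*89)) = 1/(777917 + ((10/3 + 484 - 374/3) - 38181)) = 1/(777917 + (1088/3 - 38181)) = 1/(777917 - 113455/3) = 1/(2220296/3) = 3/2220296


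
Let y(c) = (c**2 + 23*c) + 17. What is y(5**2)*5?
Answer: 6085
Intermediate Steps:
y(c) = 17 + c**2 + 23*c
y(5**2)*5 = (17 + (5**2)**2 + 23*5**2)*5 = (17 + 25**2 + 23*25)*5 = (17 + 625 + 575)*5 = 1217*5 = 6085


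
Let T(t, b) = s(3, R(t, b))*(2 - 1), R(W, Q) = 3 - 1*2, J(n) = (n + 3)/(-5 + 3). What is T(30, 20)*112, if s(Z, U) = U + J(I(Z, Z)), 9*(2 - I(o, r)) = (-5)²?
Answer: -112/9 ≈ -12.444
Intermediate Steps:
I(o, r) = -7/9 (I(o, r) = 2 - ⅑*(-5)² = 2 - ⅑*25 = 2 - 25/9 = -7/9)
J(n) = -3/2 - n/2 (J(n) = (3 + n)/(-2) = (3 + n)*(-½) = -3/2 - n/2)
R(W, Q) = 1 (R(W, Q) = 3 - 2 = 1)
s(Z, U) = -10/9 + U (s(Z, U) = U + (-3/2 - ½*(-7/9)) = U + (-3/2 + 7/18) = U - 10/9 = -10/9 + U)
T(t, b) = -⅑ (T(t, b) = (-10/9 + 1)*(2 - 1) = -⅑*1 = -⅑)
T(30, 20)*112 = -⅑*112 = -112/9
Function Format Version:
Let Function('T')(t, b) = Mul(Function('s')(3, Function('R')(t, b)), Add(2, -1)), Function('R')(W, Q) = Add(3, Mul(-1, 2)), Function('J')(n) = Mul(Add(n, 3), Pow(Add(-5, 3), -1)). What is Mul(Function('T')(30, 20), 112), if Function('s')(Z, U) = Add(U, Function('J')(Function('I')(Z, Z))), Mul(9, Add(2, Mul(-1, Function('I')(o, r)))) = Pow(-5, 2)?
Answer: Rational(-112, 9) ≈ -12.444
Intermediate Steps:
Function('I')(o, r) = Rational(-7, 9) (Function('I')(o, r) = Add(2, Mul(Rational(-1, 9), Pow(-5, 2))) = Add(2, Mul(Rational(-1, 9), 25)) = Add(2, Rational(-25, 9)) = Rational(-7, 9))
Function('J')(n) = Add(Rational(-3, 2), Mul(Rational(-1, 2), n)) (Function('J')(n) = Mul(Add(3, n), Pow(-2, -1)) = Mul(Add(3, n), Rational(-1, 2)) = Add(Rational(-3, 2), Mul(Rational(-1, 2), n)))
Function('R')(W, Q) = 1 (Function('R')(W, Q) = Add(3, -2) = 1)
Function('s')(Z, U) = Add(Rational(-10, 9), U) (Function('s')(Z, U) = Add(U, Add(Rational(-3, 2), Mul(Rational(-1, 2), Rational(-7, 9)))) = Add(U, Add(Rational(-3, 2), Rational(7, 18))) = Add(U, Rational(-10, 9)) = Add(Rational(-10, 9), U))
Function('T')(t, b) = Rational(-1, 9) (Function('T')(t, b) = Mul(Add(Rational(-10, 9), 1), Add(2, -1)) = Mul(Rational(-1, 9), 1) = Rational(-1, 9))
Mul(Function('T')(30, 20), 112) = Mul(Rational(-1, 9), 112) = Rational(-112, 9)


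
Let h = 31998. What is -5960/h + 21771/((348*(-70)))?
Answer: -140302343/129911880 ≈ -1.0800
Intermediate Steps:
-5960/h + 21771/((348*(-70))) = -5960/31998 + 21771/((348*(-70))) = -5960*1/31998 + 21771/(-24360) = -2980/15999 + 21771*(-1/24360) = -2980/15999 - 7257/8120 = -140302343/129911880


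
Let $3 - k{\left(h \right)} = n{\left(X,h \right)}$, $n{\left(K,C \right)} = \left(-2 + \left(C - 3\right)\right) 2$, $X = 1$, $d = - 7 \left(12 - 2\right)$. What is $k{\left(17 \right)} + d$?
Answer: $-91$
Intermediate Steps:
$d = -70$ ($d = \left(-7\right) 10 = -70$)
$n{\left(K,C \right)} = -10 + 2 C$ ($n{\left(K,C \right)} = \left(-2 + \left(-3 + C\right)\right) 2 = \left(-5 + C\right) 2 = -10 + 2 C$)
$k{\left(h \right)} = 13 - 2 h$ ($k{\left(h \right)} = 3 - \left(-10 + 2 h\right) = 13 - 2 h$)
$k{\left(17 \right)} + d = \left(13 - 34\right) - 70 = -21 - 70 = -91$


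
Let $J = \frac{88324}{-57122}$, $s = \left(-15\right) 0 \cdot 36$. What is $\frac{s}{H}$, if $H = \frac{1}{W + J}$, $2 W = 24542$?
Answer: $0$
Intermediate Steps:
$s = 0$ ($s = 0 \cdot 36 = 0$)
$J = - \frac{44162}{28561}$ ($J = 88324 \left(- \frac{1}{57122}\right) = - \frac{44162}{28561} \approx -1.5462$)
$W = 12271$ ($W = \frac{1}{2} \cdot 24542 = 12271$)
$H = \frac{28561}{350427869}$ ($H = \frac{1}{12271 - \frac{44162}{28561}} = \frac{1}{\frac{350427869}{28561}} = \frac{28561}{350427869} \approx 8.1503 \cdot 10^{-5}$)
$\frac{s}{H} = \frac{0}{\frac{28561}{350427869}} = 0 \cdot \frac{350427869}{28561} = 0$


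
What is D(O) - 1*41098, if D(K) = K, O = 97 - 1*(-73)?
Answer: -40928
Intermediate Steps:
O = 170 (O = 97 + 73 = 170)
D(O) - 1*41098 = 170 - 1*41098 = 170 - 41098 = -40928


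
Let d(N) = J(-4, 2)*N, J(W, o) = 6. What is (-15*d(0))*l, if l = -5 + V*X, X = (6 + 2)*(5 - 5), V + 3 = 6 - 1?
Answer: 0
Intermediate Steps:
V = 2 (V = -3 + (6 - 1) = -3 + 5 = 2)
X = 0 (X = 8*0 = 0)
d(N) = 6*N
l = -5 (l = -5 + 2*0 = -5 + 0 = -5)
(-15*d(0))*l = -90*0*(-5) = -15*0*(-5) = 0*(-5) = 0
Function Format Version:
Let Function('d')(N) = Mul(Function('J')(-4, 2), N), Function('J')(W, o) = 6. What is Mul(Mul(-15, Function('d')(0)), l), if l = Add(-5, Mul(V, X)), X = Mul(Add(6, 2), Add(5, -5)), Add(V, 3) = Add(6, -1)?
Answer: 0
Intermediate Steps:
V = 2 (V = Add(-3, Add(6, -1)) = Add(-3, 5) = 2)
X = 0 (X = Mul(8, 0) = 0)
Function('d')(N) = Mul(6, N)
l = -5 (l = Add(-5, Mul(2, 0)) = Add(-5, 0) = -5)
Mul(Mul(-15, Function('d')(0)), l) = Mul(Mul(-15, Mul(6, 0)), -5) = Mul(Mul(-15, 0), -5) = Mul(0, -5) = 0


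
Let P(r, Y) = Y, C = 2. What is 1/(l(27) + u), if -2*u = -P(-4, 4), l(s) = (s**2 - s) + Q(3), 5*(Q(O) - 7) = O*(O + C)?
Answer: 1/714 ≈ 0.0014006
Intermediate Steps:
Q(O) = 7 + O*(2 + O)/5 (Q(O) = 7 + (O*(O + 2))/5 = 7 + (O*(2 + O))/5 = 7 + O*(2 + O)/5)
l(s) = 10 + s**2 - s (l(s) = (s**2 - s) + (7 + (1/5)*3**2 + (2/5)*3) = (s**2 - s) + (7 + (1/5)*9 + 6/5) = (s**2 - s) + (7 + 9/5 + 6/5) = (s**2 - s) + 10 = 10 + s**2 - s)
u = 2 (u = -(-1)*4/2 = -1/2*(-4) = 2)
1/(l(27) + u) = 1/((10 + 27**2 - 1*27) + 2) = 1/((10 + 729 - 27) + 2) = 1/(712 + 2) = 1/714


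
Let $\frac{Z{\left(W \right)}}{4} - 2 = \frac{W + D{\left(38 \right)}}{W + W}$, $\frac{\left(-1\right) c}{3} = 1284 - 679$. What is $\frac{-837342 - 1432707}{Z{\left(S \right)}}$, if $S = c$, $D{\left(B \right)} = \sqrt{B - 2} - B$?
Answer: $- \frac{4120138935}{18214} \approx -2.2621 \cdot 10^{5}$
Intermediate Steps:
$c = -1815$ ($c = - 3 \left(1284 - 679\right) = \left(-3\right) 605 = -1815$)
$D{\left(B \right)} = \sqrt{-2 + B} - B$
$S = -1815$
$Z{\left(W \right)} = 8 + \frac{2 \left(-32 + W\right)}{W}$ ($Z{\left(W \right)} = 8 + 4 \frac{W + \left(\sqrt{-2 + 38} - 38\right)}{W + W} = 8 + 4 \frac{W - \left(38 - \sqrt{36}\right)}{2 W} = 8 + 4 \left(W + \left(6 - 38\right)\right) \frac{1}{2 W} = 8 + 4 \left(W - 32\right) \frac{1}{2 W} = 8 + 4 \left(-32 + W\right) \frac{1}{2 W} = 8 + 4 \frac{-32 + W}{2 W} = 8 + \frac{2 \left(-32 + W\right)}{W}$)
$\frac{-837342 - 1432707}{Z{\left(S \right)}} = \frac{-837342 - 1432707}{10 - \frac{64}{-1815}} = \frac{-837342 - 1432707}{10 - - \frac{64}{1815}} = - \frac{2270049}{10 + \frac{64}{1815}} = - \frac{2270049}{\frac{18214}{1815}} = \left(-2270049\right) \frac{1815}{18214} = - \frac{4120138935}{18214}$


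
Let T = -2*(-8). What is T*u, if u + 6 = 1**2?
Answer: -80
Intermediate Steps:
u = -5 (u = -6 + 1**2 = -6 + 1 = -5)
T = 16
T*u = 16*(-5) = -80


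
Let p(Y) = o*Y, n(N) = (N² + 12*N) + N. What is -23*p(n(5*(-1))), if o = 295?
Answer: 271400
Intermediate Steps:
n(N) = N² + 13*N
p(Y) = 295*Y
-23*p(n(5*(-1))) = -6785*(5*(-1))*(13 + 5*(-1)) = -6785*(-5*(13 - 5)) = -6785*(-5*8) = -6785*(-40) = -23*(-11800) = 271400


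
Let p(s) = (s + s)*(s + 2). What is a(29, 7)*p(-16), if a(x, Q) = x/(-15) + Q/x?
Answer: -329728/435 ≈ -758.00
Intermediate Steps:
a(x, Q) = -x/15 + Q/x (a(x, Q) = x*(-1/15) + Q/x = -x/15 + Q/x)
p(s) = 2*s*(2 + s) (p(s) = (2*s)*(2 + s) = 2*s*(2 + s))
a(29, 7)*p(-16) = (-1/15*29 + 7/29)*(2*(-16)*(2 - 16)) = (-29/15 + 7*(1/29))*(2*(-16)*(-14)) = (-29/15 + 7/29)*448 = -736/435*448 = -329728/435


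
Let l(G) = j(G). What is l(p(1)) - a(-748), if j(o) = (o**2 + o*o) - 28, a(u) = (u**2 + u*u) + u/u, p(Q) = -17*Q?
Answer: -1118459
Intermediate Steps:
a(u) = 1 + 2*u**2 (a(u) = (u**2 + u**2) + 1 = 2*u**2 + 1 = 1 + 2*u**2)
j(o) = -28 + 2*o**2 (j(o) = (o**2 + o**2) - 28 = 2*o**2 - 28 = -28 + 2*o**2)
l(G) = -28 + 2*G**2
l(p(1)) - a(-748) = (-28 + 2*(-17*1)**2) - (1 + 2*(-748)**2) = (-28 + 2*(-17)**2) - (1 + 2*559504) = (-28 + 2*289) - (1 + 1119008) = (-28 + 578) - 1*1119009 = 550 - 1119009 = -1118459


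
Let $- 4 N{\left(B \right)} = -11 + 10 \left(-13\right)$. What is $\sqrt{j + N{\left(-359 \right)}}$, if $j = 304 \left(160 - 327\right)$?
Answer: $\frac{i \sqrt{202931}}{2} \approx 225.24 i$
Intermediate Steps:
$N{\left(B \right)} = \frac{141}{4}$ ($N{\left(B \right)} = - \frac{-11 + 10 \left(-13\right)}{4} = - \frac{-11 - 130}{4} = \left(- \frac{1}{4}\right) \left(-141\right) = \frac{141}{4}$)
$j = -50768$ ($j = 304 \left(-167\right) = -50768$)
$\sqrt{j + N{\left(-359 \right)}} = \sqrt{-50768 + \frac{141}{4}} = \sqrt{- \frac{202931}{4}} = \frac{i \sqrt{202931}}{2}$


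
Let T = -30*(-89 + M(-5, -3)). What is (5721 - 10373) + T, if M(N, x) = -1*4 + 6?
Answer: -2042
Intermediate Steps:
M(N, x) = 2 (M(N, x) = -4 + 6 = 2)
T = 2610 (T = -30*(-89 + 2) = -30*(-87) = 2610)
(5721 - 10373) + T = (5721 - 10373) + 2610 = -4652 + 2610 = -2042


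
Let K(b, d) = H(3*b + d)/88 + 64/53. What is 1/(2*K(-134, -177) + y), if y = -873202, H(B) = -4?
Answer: -583/509075411 ≈ -1.1452e-6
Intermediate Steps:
K(b, d) = 1355/1166 (K(b, d) = -4/88 + 64/53 = -4*1/88 + 64*(1/53) = -1/22 + 64/53 = 1355/1166)
1/(2*K(-134, -177) + y) = 1/(2*(1355/1166) - 873202) = 1/(1355/583 - 873202) = 1/(-509075411/583) = -583/509075411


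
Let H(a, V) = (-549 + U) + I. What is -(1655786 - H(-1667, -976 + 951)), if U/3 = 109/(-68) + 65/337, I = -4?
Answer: -37956761463/22916 ≈ -1.6563e+6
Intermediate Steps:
U = -96939/22916 (U = 3*(109/(-68) + 65/337) = 3*(109*(-1/68) + 65*(1/337)) = 3*(-109/68 + 65/337) = 3*(-32313/22916) = -96939/22916 ≈ -4.2302)
H(a, V) = -12769487/22916 (H(a, V) = (-549 - 96939/22916) - 4 = -12677823/22916 - 4 = -12769487/22916)
-(1655786 - H(-1667, -976 + 951)) = -(1655786 - 1*(-12769487/22916)) = -(1655786 + 12769487/22916) = -1*37956761463/22916 = -37956761463/22916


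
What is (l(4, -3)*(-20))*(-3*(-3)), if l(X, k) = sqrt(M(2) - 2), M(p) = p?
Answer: 0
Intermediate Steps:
l(X, k) = 0 (l(X, k) = sqrt(2 - 2) = sqrt(0) = 0)
(l(4, -3)*(-20))*(-3*(-3)) = (0*(-20))*(-3*(-3)) = 0*9 = 0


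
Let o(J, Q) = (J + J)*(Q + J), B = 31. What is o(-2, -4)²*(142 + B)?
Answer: 99648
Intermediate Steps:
o(J, Q) = 2*J*(J + Q) (o(J, Q) = (2*J)*(J + Q) = 2*J*(J + Q))
o(-2, -4)²*(142 + B) = (2*(-2)*(-2 - 4))²*(142 + 31) = (2*(-2)*(-6))²*173 = 24²*173 = 576*173 = 99648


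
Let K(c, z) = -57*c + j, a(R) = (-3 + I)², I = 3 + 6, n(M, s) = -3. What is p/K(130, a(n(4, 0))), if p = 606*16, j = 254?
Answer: -2424/1789 ≈ -1.3549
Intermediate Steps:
p = 9696
I = 9
a(R) = 36 (a(R) = (-3 + 9)² = 6² = 36)
K(c, z) = 254 - 57*c (K(c, z) = -57*c + 254 = 254 - 57*c)
p/K(130, a(n(4, 0))) = 9696/(254 - 57*130) = 9696/(254 - 7410) = 9696/(-7156) = 9696*(-1/7156) = -2424/1789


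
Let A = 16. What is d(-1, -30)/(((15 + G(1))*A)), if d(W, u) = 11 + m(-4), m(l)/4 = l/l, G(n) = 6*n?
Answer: 5/112 ≈ 0.044643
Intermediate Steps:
m(l) = 4 (m(l) = 4*(l/l) = 4*1 = 4)
d(W, u) = 15 (d(W, u) = 11 + 4 = 15)
d(-1, -30)/(((15 + G(1))*A)) = 15/(((15 + 6*1)*16)) = 15/(((15 + 6)*16)) = 15/((21*16)) = 15/336 = 15*(1/336) = 5/112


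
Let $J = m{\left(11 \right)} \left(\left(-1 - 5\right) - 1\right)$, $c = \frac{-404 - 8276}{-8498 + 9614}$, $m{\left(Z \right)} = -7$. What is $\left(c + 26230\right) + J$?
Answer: $\frac{236441}{9} \approx 26271.0$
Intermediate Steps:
$c = - \frac{70}{9}$ ($c = - \frac{8680}{1116} = \left(-8680\right) \frac{1}{1116} = - \frac{70}{9} \approx -7.7778$)
$J = 49$ ($J = - 7 \left(\left(-1 - 5\right) - 1\right) = - 7 \left(-6 - 1\right) = \left(-7\right) \left(-7\right) = 49$)
$\left(c + 26230\right) + J = \left(- \frac{70}{9} + 26230\right) + 49 = \frac{236000}{9} + 49 = \frac{236441}{9}$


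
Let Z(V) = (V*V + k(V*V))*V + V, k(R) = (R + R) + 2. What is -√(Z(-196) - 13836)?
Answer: -6*I*√627862 ≈ -4754.3*I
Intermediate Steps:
k(R) = 2 + 2*R (k(R) = 2*R + 2 = 2 + 2*R)
Z(V) = V + V*(2 + 3*V²) (Z(V) = (V*V + (2 + 2*(V*V)))*V + V = (V² + (2 + 2*V²))*V + V = (2 + 3*V²)*V + V = V*(2 + 3*V²) + V = V + V*(2 + 3*V²))
-√(Z(-196) - 13836) = -√(3*(-196)*(1 + (-196)²) - 13836) = -√(3*(-196)*(1 + 38416) - 13836) = -√(3*(-196)*38417 - 13836) = -√(-22589196 - 13836) = -√(-22603032) = -6*I*√627862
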